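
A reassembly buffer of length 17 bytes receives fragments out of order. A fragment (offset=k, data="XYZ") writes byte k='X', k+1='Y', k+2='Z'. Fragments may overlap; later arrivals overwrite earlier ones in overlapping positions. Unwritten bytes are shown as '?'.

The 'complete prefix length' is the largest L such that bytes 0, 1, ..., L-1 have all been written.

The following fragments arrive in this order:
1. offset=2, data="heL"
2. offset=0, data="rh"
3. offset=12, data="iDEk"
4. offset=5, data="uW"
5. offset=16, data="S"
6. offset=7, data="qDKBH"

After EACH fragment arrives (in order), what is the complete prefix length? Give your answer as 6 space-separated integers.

Fragment 1: offset=2 data="heL" -> buffer=??heL???????????? -> prefix_len=0
Fragment 2: offset=0 data="rh" -> buffer=rhheL???????????? -> prefix_len=5
Fragment 3: offset=12 data="iDEk" -> buffer=rhheL???????iDEk? -> prefix_len=5
Fragment 4: offset=5 data="uW" -> buffer=rhheLuW?????iDEk? -> prefix_len=7
Fragment 5: offset=16 data="S" -> buffer=rhheLuW?????iDEkS -> prefix_len=7
Fragment 6: offset=7 data="qDKBH" -> buffer=rhheLuWqDKBHiDEkS -> prefix_len=17

Answer: 0 5 5 7 7 17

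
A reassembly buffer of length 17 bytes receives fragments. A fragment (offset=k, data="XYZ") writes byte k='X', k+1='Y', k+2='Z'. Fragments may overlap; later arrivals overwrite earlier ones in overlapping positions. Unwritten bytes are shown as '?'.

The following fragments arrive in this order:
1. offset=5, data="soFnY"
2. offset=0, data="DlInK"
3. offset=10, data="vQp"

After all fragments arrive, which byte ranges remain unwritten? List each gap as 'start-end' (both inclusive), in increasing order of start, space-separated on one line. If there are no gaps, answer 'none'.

Answer: 13-16

Derivation:
Fragment 1: offset=5 len=5
Fragment 2: offset=0 len=5
Fragment 3: offset=10 len=3
Gaps: 13-16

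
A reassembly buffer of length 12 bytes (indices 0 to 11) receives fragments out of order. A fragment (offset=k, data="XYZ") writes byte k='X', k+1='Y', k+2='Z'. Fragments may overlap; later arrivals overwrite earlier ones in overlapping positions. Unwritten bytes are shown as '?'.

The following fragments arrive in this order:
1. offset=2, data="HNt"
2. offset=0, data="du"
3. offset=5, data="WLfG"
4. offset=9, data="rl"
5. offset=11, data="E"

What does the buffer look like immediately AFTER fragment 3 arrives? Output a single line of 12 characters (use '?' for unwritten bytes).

Fragment 1: offset=2 data="HNt" -> buffer=??HNt???????
Fragment 2: offset=0 data="du" -> buffer=duHNt???????
Fragment 3: offset=5 data="WLfG" -> buffer=duHNtWLfG???

Answer: duHNtWLfG???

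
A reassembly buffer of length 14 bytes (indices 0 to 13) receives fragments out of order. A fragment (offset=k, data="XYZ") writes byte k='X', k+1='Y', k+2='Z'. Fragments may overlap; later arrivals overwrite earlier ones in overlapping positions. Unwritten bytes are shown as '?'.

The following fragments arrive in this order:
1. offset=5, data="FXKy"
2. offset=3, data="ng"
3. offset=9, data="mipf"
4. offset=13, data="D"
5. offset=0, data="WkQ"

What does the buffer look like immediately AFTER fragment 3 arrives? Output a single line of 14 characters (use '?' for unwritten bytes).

Fragment 1: offset=5 data="FXKy" -> buffer=?????FXKy?????
Fragment 2: offset=3 data="ng" -> buffer=???ngFXKy?????
Fragment 3: offset=9 data="mipf" -> buffer=???ngFXKymipf?

Answer: ???ngFXKymipf?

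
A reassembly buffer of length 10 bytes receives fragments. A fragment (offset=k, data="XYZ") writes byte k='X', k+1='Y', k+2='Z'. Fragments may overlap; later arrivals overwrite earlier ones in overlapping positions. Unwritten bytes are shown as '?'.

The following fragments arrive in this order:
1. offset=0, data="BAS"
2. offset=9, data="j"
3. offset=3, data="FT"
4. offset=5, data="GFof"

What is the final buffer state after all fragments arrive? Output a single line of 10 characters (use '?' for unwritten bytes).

Answer: BASFTGFofj

Derivation:
Fragment 1: offset=0 data="BAS" -> buffer=BAS???????
Fragment 2: offset=9 data="j" -> buffer=BAS??????j
Fragment 3: offset=3 data="FT" -> buffer=BASFT????j
Fragment 4: offset=5 data="GFof" -> buffer=BASFTGFofj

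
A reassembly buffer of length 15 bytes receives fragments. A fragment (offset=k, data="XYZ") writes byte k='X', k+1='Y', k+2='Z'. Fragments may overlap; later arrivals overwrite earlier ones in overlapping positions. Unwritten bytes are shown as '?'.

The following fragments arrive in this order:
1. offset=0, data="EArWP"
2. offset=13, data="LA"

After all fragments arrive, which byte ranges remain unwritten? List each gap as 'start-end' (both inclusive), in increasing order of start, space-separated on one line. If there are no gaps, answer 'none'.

Answer: 5-12

Derivation:
Fragment 1: offset=0 len=5
Fragment 2: offset=13 len=2
Gaps: 5-12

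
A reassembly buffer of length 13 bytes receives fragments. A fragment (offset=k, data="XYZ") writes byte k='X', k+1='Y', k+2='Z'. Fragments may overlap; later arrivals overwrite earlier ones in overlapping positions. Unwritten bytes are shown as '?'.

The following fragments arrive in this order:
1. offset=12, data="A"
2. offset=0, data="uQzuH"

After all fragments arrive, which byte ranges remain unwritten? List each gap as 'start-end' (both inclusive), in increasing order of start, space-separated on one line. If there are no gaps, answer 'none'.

Answer: 5-11

Derivation:
Fragment 1: offset=12 len=1
Fragment 2: offset=0 len=5
Gaps: 5-11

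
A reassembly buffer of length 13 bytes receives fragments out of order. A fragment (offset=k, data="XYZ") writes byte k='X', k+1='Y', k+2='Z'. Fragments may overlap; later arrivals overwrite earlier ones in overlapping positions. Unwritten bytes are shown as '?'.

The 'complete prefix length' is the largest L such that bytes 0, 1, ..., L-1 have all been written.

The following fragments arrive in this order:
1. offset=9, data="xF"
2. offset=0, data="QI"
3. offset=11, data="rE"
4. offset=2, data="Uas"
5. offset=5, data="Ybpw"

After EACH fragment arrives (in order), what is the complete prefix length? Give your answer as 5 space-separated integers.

Answer: 0 2 2 5 13

Derivation:
Fragment 1: offset=9 data="xF" -> buffer=?????????xF?? -> prefix_len=0
Fragment 2: offset=0 data="QI" -> buffer=QI???????xF?? -> prefix_len=2
Fragment 3: offset=11 data="rE" -> buffer=QI???????xFrE -> prefix_len=2
Fragment 4: offset=2 data="Uas" -> buffer=QIUas????xFrE -> prefix_len=5
Fragment 5: offset=5 data="Ybpw" -> buffer=QIUasYbpwxFrE -> prefix_len=13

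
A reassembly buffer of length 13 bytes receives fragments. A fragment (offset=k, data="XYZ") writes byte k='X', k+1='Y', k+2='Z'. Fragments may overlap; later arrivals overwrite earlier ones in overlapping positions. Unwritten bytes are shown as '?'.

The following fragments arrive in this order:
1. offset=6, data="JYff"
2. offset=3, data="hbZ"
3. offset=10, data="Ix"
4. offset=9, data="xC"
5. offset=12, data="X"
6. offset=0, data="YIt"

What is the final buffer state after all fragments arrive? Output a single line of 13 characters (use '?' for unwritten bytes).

Answer: YIthbZJYfxCxX

Derivation:
Fragment 1: offset=6 data="JYff" -> buffer=??????JYff???
Fragment 2: offset=3 data="hbZ" -> buffer=???hbZJYff???
Fragment 3: offset=10 data="Ix" -> buffer=???hbZJYffIx?
Fragment 4: offset=9 data="xC" -> buffer=???hbZJYfxCx?
Fragment 5: offset=12 data="X" -> buffer=???hbZJYfxCxX
Fragment 6: offset=0 data="YIt" -> buffer=YIthbZJYfxCxX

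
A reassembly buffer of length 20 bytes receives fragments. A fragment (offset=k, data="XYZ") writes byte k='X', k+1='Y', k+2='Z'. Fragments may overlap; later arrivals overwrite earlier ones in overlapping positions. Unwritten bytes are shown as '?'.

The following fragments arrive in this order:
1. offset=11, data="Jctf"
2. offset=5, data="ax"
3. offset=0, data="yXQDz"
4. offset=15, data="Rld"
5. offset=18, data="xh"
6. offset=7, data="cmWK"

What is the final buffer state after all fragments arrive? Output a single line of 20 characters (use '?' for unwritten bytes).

Fragment 1: offset=11 data="Jctf" -> buffer=???????????Jctf?????
Fragment 2: offset=5 data="ax" -> buffer=?????ax????Jctf?????
Fragment 3: offset=0 data="yXQDz" -> buffer=yXQDzax????Jctf?????
Fragment 4: offset=15 data="Rld" -> buffer=yXQDzax????JctfRld??
Fragment 5: offset=18 data="xh" -> buffer=yXQDzax????JctfRldxh
Fragment 6: offset=7 data="cmWK" -> buffer=yXQDzaxcmWKJctfRldxh

Answer: yXQDzaxcmWKJctfRldxh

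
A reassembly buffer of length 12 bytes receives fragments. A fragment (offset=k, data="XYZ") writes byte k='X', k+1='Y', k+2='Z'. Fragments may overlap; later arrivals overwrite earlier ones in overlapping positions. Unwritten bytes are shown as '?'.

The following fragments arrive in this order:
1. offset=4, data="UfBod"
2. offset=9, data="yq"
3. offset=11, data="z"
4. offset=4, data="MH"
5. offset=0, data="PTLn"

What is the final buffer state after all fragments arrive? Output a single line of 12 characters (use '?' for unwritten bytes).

Fragment 1: offset=4 data="UfBod" -> buffer=????UfBod???
Fragment 2: offset=9 data="yq" -> buffer=????UfBodyq?
Fragment 3: offset=11 data="z" -> buffer=????UfBodyqz
Fragment 4: offset=4 data="MH" -> buffer=????MHBodyqz
Fragment 5: offset=0 data="PTLn" -> buffer=PTLnMHBodyqz

Answer: PTLnMHBodyqz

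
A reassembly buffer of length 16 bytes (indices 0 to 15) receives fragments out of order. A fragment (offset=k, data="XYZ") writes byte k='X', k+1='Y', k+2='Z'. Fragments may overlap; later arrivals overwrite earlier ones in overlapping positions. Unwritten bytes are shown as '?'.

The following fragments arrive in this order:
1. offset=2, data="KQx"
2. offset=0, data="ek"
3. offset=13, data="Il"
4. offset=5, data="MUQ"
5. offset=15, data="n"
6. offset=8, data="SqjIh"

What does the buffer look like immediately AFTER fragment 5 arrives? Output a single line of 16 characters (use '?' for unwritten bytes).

Fragment 1: offset=2 data="KQx" -> buffer=??KQx???????????
Fragment 2: offset=0 data="ek" -> buffer=ekKQx???????????
Fragment 3: offset=13 data="Il" -> buffer=ekKQx????????Il?
Fragment 4: offset=5 data="MUQ" -> buffer=ekKQxMUQ?????Il?
Fragment 5: offset=15 data="n" -> buffer=ekKQxMUQ?????Iln

Answer: ekKQxMUQ?????Iln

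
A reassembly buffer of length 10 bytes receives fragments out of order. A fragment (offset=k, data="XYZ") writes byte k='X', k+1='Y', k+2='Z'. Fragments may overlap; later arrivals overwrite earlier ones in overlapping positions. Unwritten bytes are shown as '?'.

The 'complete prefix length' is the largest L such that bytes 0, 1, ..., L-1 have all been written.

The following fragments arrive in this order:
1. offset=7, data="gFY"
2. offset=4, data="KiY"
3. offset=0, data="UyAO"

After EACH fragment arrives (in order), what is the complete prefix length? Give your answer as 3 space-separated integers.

Fragment 1: offset=7 data="gFY" -> buffer=???????gFY -> prefix_len=0
Fragment 2: offset=4 data="KiY" -> buffer=????KiYgFY -> prefix_len=0
Fragment 3: offset=0 data="UyAO" -> buffer=UyAOKiYgFY -> prefix_len=10

Answer: 0 0 10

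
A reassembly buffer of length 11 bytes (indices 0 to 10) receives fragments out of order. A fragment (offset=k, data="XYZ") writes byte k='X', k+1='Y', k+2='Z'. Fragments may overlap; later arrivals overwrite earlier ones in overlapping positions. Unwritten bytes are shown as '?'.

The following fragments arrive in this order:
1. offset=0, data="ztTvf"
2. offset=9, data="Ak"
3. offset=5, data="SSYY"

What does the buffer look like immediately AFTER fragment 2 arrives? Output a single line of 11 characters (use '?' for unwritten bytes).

Fragment 1: offset=0 data="ztTvf" -> buffer=ztTvf??????
Fragment 2: offset=9 data="Ak" -> buffer=ztTvf????Ak

Answer: ztTvf????Ak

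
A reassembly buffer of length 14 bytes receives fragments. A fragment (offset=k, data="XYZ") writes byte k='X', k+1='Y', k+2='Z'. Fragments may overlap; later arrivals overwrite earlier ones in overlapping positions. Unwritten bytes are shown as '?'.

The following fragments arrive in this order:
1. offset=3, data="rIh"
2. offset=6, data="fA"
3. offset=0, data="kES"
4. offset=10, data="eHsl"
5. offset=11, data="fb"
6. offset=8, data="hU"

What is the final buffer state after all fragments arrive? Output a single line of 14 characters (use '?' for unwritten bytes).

Fragment 1: offset=3 data="rIh" -> buffer=???rIh????????
Fragment 2: offset=6 data="fA" -> buffer=???rIhfA??????
Fragment 3: offset=0 data="kES" -> buffer=kESrIhfA??????
Fragment 4: offset=10 data="eHsl" -> buffer=kESrIhfA??eHsl
Fragment 5: offset=11 data="fb" -> buffer=kESrIhfA??efbl
Fragment 6: offset=8 data="hU" -> buffer=kESrIhfAhUefbl

Answer: kESrIhfAhUefbl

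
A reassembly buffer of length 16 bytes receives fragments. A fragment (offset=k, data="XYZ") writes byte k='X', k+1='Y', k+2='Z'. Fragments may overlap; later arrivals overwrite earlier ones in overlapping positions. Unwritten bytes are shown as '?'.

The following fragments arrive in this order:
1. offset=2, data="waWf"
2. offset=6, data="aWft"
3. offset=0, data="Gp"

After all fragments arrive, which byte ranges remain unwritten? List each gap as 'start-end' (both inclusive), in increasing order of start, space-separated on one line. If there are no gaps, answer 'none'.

Answer: 10-15

Derivation:
Fragment 1: offset=2 len=4
Fragment 2: offset=6 len=4
Fragment 3: offset=0 len=2
Gaps: 10-15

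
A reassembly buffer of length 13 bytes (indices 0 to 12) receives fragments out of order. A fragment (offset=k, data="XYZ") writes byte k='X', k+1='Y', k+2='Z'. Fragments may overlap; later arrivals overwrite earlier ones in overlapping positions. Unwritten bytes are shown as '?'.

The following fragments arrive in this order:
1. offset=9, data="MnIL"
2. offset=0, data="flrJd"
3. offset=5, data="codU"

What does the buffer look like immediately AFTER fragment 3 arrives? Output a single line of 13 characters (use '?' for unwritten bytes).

Fragment 1: offset=9 data="MnIL" -> buffer=?????????MnIL
Fragment 2: offset=0 data="flrJd" -> buffer=flrJd????MnIL
Fragment 3: offset=5 data="codU" -> buffer=flrJdcodUMnIL

Answer: flrJdcodUMnIL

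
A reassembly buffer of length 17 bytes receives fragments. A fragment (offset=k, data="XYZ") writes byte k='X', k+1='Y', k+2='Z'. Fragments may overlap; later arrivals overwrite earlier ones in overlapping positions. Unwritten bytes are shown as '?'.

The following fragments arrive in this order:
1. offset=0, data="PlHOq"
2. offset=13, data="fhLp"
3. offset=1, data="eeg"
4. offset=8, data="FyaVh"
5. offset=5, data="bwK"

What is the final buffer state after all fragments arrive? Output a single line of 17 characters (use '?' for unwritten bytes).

Fragment 1: offset=0 data="PlHOq" -> buffer=PlHOq????????????
Fragment 2: offset=13 data="fhLp" -> buffer=PlHOq????????fhLp
Fragment 3: offset=1 data="eeg" -> buffer=Peegq????????fhLp
Fragment 4: offset=8 data="FyaVh" -> buffer=Peegq???FyaVhfhLp
Fragment 5: offset=5 data="bwK" -> buffer=PeegqbwKFyaVhfhLp

Answer: PeegqbwKFyaVhfhLp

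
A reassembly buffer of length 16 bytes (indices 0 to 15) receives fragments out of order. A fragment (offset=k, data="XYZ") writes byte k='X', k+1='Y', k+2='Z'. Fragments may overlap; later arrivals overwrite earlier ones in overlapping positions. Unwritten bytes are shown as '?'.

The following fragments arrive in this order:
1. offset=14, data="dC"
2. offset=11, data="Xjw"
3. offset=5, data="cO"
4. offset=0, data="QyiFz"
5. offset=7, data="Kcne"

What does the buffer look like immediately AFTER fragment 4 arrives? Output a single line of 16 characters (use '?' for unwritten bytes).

Fragment 1: offset=14 data="dC" -> buffer=??????????????dC
Fragment 2: offset=11 data="Xjw" -> buffer=???????????XjwdC
Fragment 3: offset=5 data="cO" -> buffer=?????cO????XjwdC
Fragment 4: offset=0 data="QyiFz" -> buffer=QyiFzcO????XjwdC

Answer: QyiFzcO????XjwdC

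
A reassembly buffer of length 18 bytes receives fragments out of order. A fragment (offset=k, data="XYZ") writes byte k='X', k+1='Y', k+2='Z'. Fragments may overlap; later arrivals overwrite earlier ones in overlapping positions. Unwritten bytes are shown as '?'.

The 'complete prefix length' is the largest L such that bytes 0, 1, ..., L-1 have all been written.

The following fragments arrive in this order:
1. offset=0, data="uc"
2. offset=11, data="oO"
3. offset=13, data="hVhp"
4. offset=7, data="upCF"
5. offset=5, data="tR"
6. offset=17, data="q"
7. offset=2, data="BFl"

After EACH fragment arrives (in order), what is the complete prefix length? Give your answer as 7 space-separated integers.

Fragment 1: offset=0 data="uc" -> buffer=uc???????????????? -> prefix_len=2
Fragment 2: offset=11 data="oO" -> buffer=uc?????????oO????? -> prefix_len=2
Fragment 3: offset=13 data="hVhp" -> buffer=uc?????????oOhVhp? -> prefix_len=2
Fragment 4: offset=7 data="upCF" -> buffer=uc?????upCFoOhVhp? -> prefix_len=2
Fragment 5: offset=5 data="tR" -> buffer=uc???tRupCFoOhVhp? -> prefix_len=2
Fragment 6: offset=17 data="q" -> buffer=uc???tRupCFoOhVhpq -> prefix_len=2
Fragment 7: offset=2 data="BFl" -> buffer=ucBFltRupCFoOhVhpq -> prefix_len=18

Answer: 2 2 2 2 2 2 18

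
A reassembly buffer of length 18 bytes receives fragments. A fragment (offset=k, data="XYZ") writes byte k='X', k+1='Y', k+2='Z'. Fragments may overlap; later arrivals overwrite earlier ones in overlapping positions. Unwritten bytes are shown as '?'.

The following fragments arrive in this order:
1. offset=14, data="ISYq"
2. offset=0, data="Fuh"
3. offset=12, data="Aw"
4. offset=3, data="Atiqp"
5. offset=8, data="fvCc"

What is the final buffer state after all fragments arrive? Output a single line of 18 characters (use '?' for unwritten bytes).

Fragment 1: offset=14 data="ISYq" -> buffer=??????????????ISYq
Fragment 2: offset=0 data="Fuh" -> buffer=Fuh???????????ISYq
Fragment 3: offset=12 data="Aw" -> buffer=Fuh?????????AwISYq
Fragment 4: offset=3 data="Atiqp" -> buffer=FuhAtiqp????AwISYq
Fragment 5: offset=8 data="fvCc" -> buffer=FuhAtiqpfvCcAwISYq

Answer: FuhAtiqpfvCcAwISYq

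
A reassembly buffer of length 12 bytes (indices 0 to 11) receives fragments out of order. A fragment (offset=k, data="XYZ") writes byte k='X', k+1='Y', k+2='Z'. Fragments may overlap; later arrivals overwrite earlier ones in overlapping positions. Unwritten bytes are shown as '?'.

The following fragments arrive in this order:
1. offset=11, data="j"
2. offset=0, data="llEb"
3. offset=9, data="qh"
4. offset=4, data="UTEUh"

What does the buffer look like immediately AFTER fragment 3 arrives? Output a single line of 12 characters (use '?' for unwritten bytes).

Answer: llEb?????qhj

Derivation:
Fragment 1: offset=11 data="j" -> buffer=???????????j
Fragment 2: offset=0 data="llEb" -> buffer=llEb???????j
Fragment 3: offset=9 data="qh" -> buffer=llEb?????qhj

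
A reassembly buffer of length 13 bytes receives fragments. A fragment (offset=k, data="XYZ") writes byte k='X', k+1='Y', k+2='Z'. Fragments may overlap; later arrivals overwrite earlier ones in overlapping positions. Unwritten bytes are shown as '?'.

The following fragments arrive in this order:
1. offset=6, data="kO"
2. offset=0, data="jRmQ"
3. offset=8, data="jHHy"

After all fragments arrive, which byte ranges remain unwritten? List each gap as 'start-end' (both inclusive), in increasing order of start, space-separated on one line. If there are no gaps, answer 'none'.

Answer: 4-5 12-12

Derivation:
Fragment 1: offset=6 len=2
Fragment 2: offset=0 len=4
Fragment 3: offset=8 len=4
Gaps: 4-5 12-12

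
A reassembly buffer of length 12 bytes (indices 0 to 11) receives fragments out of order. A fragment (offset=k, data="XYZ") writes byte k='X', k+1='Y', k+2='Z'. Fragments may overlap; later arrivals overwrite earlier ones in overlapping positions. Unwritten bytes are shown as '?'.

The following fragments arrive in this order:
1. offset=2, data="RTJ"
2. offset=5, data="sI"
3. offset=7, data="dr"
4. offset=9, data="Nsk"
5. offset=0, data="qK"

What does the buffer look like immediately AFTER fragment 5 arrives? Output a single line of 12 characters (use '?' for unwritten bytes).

Answer: qKRTJsIdrNsk

Derivation:
Fragment 1: offset=2 data="RTJ" -> buffer=??RTJ???????
Fragment 2: offset=5 data="sI" -> buffer=??RTJsI?????
Fragment 3: offset=7 data="dr" -> buffer=??RTJsIdr???
Fragment 4: offset=9 data="Nsk" -> buffer=??RTJsIdrNsk
Fragment 5: offset=0 data="qK" -> buffer=qKRTJsIdrNsk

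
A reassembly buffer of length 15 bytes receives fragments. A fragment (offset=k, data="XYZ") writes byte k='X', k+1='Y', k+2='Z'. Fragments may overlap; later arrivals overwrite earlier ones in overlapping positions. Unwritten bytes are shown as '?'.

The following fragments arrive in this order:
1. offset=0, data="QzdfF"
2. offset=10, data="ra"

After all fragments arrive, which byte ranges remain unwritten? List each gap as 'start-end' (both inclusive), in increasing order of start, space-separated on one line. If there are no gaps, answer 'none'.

Fragment 1: offset=0 len=5
Fragment 2: offset=10 len=2
Gaps: 5-9 12-14

Answer: 5-9 12-14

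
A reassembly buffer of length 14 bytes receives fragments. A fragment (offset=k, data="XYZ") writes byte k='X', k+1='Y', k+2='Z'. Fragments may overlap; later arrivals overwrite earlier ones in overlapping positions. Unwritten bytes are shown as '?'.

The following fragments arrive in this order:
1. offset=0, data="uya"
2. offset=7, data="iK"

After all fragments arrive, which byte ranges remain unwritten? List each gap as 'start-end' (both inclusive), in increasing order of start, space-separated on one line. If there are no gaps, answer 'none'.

Answer: 3-6 9-13

Derivation:
Fragment 1: offset=0 len=3
Fragment 2: offset=7 len=2
Gaps: 3-6 9-13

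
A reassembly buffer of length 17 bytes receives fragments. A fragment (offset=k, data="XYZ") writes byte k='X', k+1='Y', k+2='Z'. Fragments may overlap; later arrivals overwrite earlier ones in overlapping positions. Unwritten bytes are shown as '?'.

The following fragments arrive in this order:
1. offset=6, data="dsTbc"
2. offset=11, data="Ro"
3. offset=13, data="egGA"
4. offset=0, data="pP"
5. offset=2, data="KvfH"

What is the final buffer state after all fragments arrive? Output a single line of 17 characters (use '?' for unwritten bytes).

Answer: pPKvfHdsTbcRoegGA

Derivation:
Fragment 1: offset=6 data="dsTbc" -> buffer=??????dsTbc??????
Fragment 2: offset=11 data="Ro" -> buffer=??????dsTbcRo????
Fragment 3: offset=13 data="egGA" -> buffer=??????dsTbcRoegGA
Fragment 4: offset=0 data="pP" -> buffer=pP????dsTbcRoegGA
Fragment 5: offset=2 data="KvfH" -> buffer=pPKvfHdsTbcRoegGA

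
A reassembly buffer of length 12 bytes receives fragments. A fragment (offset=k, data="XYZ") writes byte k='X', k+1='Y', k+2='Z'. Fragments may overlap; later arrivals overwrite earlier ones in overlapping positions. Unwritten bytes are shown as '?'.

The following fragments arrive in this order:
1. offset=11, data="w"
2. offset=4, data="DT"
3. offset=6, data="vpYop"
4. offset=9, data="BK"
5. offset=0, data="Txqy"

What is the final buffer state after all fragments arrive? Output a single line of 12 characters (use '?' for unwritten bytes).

Fragment 1: offset=11 data="w" -> buffer=???????????w
Fragment 2: offset=4 data="DT" -> buffer=????DT?????w
Fragment 3: offset=6 data="vpYop" -> buffer=????DTvpYopw
Fragment 4: offset=9 data="BK" -> buffer=????DTvpYBKw
Fragment 5: offset=0 data="Txqy" -> buffer=TxqyDTvpYBKw

Answer: TxqyDTvpYBKw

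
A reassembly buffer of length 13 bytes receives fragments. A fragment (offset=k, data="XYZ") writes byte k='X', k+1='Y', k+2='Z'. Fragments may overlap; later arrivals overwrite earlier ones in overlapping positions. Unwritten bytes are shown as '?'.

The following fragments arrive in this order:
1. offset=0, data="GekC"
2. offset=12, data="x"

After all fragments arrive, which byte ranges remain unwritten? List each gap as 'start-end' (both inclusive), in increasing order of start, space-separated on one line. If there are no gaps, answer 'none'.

Answer: 4-11

Derivation:
Fragment 1: offset=0 len=4
Fragment 2: offset=12 len=1
Gaps: 4-11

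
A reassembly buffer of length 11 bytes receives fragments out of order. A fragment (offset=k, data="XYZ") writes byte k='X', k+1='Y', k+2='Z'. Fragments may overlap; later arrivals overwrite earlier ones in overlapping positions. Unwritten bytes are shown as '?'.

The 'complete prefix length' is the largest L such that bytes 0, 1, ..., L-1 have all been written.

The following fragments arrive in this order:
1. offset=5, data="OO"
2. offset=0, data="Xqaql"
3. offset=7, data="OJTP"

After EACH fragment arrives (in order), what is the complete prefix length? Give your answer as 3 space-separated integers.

Fragment 1: offset=5 data="OO" -> buffer=?????OO???? -> prefix_len=0
Fragment 2: offset=0 data="Xqaql" -> buffer=XqaqlOO???? -> prefix_len=7
Fragment 3: offset=7 data="OJTP" -> buffer=XqaqlOOOJTP -> prefix_len=11

Answer: 0 7 11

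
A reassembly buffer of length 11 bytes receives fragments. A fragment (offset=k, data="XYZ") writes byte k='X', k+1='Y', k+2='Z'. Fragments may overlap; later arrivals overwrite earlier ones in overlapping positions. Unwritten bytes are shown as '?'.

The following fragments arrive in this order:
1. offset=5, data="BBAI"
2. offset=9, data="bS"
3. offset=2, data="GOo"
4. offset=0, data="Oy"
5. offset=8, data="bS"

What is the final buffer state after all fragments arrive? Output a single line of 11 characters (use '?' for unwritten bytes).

Fragment 1: offset=5 data="BBAI" -> buffer=?????BBAI??
Fragment 2: offset=9 data="bS" -> buffer=?????BBAIbS
Fragment 3: offset=2 data="GOo" -> buffer=??GOoBBAIbS
Fragment 4: offset=0 data="Oy" -> buffer=OyGOoBBAIbS
Fragment 5: offset=8 data="bS" -> buffer=OyGOoBBAbSS

Answer: OyGOoBBAbSS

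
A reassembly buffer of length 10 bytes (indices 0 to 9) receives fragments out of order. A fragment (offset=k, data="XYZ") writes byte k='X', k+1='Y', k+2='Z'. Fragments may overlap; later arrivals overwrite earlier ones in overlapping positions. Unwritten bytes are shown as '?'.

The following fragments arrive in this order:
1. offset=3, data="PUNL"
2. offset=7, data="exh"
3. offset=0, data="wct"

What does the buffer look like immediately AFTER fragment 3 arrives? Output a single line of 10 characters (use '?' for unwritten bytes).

Answer: wctPUNLexh

Derivation:
Fragment 1: offset=3 data="PUNL" -> buffer=???PUNL???
Fragment 2: offset=7 data="exh" -> buffer=???PUNLexh
Fragment 3: offset=0 data="wct" -> buffer=wctPUNLexh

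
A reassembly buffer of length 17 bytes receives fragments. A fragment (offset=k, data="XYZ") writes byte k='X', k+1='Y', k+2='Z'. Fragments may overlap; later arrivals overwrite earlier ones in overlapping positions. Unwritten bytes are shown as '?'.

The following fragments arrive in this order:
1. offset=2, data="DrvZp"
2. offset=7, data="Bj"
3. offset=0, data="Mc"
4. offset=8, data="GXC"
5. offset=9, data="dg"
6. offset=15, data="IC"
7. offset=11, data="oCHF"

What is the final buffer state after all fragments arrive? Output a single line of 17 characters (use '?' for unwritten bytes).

Answer: McDrvZpBGdgoCHFIC

Derivation:
Fragment 1: offset=2 data="DrvZp" -> buffer=??DrvZp??????????
Fragment 2: offset=7 data="Bj" -> buffer=??DrvZpBj????????
Fragment 3: offset=0 data="Mc" -> buffer=McDrvZpBj????????
Fragment 4: offset=8 data="GXC" -> buffer=McDrvZpBGXC??????
Fragment 5: offset=9 data="dg" -> buffer=McDrvZpBGdg??????
Fragment 6: offset=15 data="IC" -> buffer=McDrvZpBGdg????IC
Fragment 7: offset=11 data="oCHF" -> buffer=McDrvZpBGdgoCHFIC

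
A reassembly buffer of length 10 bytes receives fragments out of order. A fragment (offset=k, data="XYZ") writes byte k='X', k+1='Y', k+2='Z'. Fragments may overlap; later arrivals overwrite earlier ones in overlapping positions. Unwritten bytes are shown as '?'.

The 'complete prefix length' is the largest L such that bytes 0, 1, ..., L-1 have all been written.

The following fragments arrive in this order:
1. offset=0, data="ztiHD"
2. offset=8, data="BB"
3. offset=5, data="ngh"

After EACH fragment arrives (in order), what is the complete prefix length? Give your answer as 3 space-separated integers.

Fragment 1: offset=0 data="ztiHD" -> buffer=ztiHD????? -> prefix_len=5
Fragment 2: offset=8 data="BB" -> buffer=ztiHD???BB -> prefix_len=5
Fragment 3: offset=5 data="ngh" -> buffer=ztiHDnghBB -> prefix_len=10

Answer: 5 5 10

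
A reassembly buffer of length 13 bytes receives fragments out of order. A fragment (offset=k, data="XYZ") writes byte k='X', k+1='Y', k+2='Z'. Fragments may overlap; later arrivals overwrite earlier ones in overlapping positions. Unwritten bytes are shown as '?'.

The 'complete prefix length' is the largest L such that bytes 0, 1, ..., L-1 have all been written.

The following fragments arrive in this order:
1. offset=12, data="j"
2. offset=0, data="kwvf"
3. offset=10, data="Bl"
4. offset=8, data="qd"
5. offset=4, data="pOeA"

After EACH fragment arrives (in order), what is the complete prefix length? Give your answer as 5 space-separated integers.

Answer: 0 4 4 4 13

Derivation:
Fragment 1: offset=12 data="j" -> buffer=????????????j -> prefix_len=0
Fragment 2: offset=0 data="kwvf" -> buffer=kwvf????????j -> prefix_len=4
Fragment 3: offset=10 data="Bl" -> buffer=kwvf??????Blj -> prefix_len=4
Fragment 4: offset=8 data="qd" -> buffer=kwvf????qdBlj -> prefix_len=4
Fragment 5: offset=4 data="pOeA" -> buffer=kwvfpOeAqdBlj -> prefix_len=13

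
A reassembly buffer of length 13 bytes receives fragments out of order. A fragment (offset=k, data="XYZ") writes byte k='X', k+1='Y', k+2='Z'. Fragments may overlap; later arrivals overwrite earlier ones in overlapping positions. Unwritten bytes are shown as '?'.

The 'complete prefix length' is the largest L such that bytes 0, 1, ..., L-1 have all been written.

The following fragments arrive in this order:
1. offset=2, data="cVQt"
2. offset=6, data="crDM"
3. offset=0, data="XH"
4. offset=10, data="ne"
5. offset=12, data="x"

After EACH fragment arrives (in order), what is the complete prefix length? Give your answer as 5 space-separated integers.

Fragment 1: offset=2 data="cVQt" -> buffer=??cVQt??????? -> prefix_len=0
Fragment 2: offset=6 data="crDM" -> buffer=??cVQtcrDM??? -> prefix_len=0
Fragment 3: offset=0 data="XH" -> buffer=XHcVQtcrDM??? -> prefix_len=10
Fragment 4: offset=10 data="ne" -> buffer=XHcVQtcrDMne? -> prefix_len=12
Fragment 5: offset=12 data="x" -> buffer=XHcVQtcrDMnex -> prefix_len=13

Answer: 0 0 10 12 13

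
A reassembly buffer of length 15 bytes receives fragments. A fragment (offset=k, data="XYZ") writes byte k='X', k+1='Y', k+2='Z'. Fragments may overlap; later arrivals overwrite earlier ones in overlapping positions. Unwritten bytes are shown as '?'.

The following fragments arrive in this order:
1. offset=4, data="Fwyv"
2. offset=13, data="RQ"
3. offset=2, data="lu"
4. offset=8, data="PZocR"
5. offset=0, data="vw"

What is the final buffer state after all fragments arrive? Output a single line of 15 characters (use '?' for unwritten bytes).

Fragment 1: offset=4 data="Fwyv" -> buffer=????Fwyv???????
Fragment 2: offset=13 data="RQ" -> buffer=????Fwyv?????RQ
Fragment 3: offset=2 data="lu" -> buffer=??luFwyv?????RQ
Fragment 4: offset=8 data="PZocR" -> buffer=??luFwyvPZocRRQ
Fragment 5: offset=0 data="vw" -> buffer=vwluFwyvPZocRRQ

Answer: vwluFwyvPZocRRQ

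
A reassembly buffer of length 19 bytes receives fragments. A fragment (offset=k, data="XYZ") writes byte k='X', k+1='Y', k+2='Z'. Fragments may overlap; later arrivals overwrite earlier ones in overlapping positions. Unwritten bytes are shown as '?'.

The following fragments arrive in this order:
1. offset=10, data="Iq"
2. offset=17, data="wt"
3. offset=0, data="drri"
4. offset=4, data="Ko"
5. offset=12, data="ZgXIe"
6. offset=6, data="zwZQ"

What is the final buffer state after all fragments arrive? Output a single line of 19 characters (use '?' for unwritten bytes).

Answer: drriKozwZQIqZgXIewt

Derivation:
Fragment 1: offset=10 data="Iq" -> buffer=??????????Iq???????
Fragment 2: offset=17 data="wt" -> buffer=??????????Iq?????wt
Fragment 3: offset=0 data="drri" -> buffer=drri??????Iq?????wt
Fragment 4: offset=4 data="Ko" -> buffer=drriKo????Iq?????wt
Fragment 5: offset=12 data="ZgXIe" -> buffer=drriKo????IqZgXIewt
Fragment 6: offset=6 data="zwZQ" -> buffer=drriKozwZQIqZgXIewt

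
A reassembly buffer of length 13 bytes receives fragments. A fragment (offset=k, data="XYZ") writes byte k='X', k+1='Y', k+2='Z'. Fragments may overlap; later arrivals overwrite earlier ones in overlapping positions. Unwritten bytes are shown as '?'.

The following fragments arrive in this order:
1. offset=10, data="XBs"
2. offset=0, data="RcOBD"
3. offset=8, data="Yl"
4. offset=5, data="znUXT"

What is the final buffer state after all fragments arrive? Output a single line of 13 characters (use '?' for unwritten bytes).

Answer: RcOBDznUXTXBs

Derivation:
Fragment 1: offset=10 data="XBs" -> buffer=??????????XBs
Fragment 2: offset=0 data="RcOBD" -> buffer=RcOBD?????XBs
Fragment 3: offset=8 data="Yl" -> buffer=RcOBD???YlXBs
Fragment 4: offset=5 data="znUXT" -> buffer=RcOBDznUXTXBs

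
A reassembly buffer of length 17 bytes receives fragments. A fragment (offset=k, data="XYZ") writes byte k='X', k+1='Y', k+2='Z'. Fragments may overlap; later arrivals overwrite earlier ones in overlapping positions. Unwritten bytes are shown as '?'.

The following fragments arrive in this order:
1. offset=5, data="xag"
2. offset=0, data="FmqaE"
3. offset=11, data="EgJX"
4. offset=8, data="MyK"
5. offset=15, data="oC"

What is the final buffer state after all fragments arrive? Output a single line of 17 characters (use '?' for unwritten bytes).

Fragment 1: offset=5 data="xag" -> buffer=?????xag?????????
Fragment 2: offset=0 data="FmqaE" -> buffer=FmqaExag?????????
Fragment 3: offset=11 data="EgJX" -> buffer=FmqaExag???EgJX??
Fragment 4: offset=8 data="MyK" -> buffer=FmqaExagMyKEgJX??
Fragment 5: offset=15 data="oC" -> buffer=FmqaExagMyKEgJXoC

Answer: FmqaExagMyKEgJXoC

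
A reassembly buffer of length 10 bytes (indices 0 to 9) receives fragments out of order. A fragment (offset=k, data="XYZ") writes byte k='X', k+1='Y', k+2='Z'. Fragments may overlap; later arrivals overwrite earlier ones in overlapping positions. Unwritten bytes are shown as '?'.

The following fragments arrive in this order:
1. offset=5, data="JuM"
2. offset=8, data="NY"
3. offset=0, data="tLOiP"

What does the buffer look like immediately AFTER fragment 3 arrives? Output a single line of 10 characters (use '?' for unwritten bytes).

Fragment 1: offset=5 data="JuM" -> buffer=?????JuM??
Fragment 2: offset=8 data="NY" -> buffer=?????JuMNY
Fragment 3: offset=0 data="tLOiP" -> buffer=tLOiPJuMNY

Answer: tLOiPJuMNY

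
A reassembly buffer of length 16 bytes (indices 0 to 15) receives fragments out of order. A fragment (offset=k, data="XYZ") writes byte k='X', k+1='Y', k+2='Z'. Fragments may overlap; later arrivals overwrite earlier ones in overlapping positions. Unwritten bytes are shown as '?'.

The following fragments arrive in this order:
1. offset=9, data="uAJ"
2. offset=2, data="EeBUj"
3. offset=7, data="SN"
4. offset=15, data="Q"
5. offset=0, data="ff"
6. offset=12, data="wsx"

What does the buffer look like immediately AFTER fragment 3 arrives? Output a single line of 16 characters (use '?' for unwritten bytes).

Fragment 1: offset=9 data="uAJ" -> buffer=?????????uAJ????
Fragment 2: offset=2 data="EeBUj" -> buffer=??EeBUj??uAJ????
Fragment 3: offset=7 data="SN" -> buffer=??EeBUjSNuAJ????

Answer: ??EeBUjSNuAJ????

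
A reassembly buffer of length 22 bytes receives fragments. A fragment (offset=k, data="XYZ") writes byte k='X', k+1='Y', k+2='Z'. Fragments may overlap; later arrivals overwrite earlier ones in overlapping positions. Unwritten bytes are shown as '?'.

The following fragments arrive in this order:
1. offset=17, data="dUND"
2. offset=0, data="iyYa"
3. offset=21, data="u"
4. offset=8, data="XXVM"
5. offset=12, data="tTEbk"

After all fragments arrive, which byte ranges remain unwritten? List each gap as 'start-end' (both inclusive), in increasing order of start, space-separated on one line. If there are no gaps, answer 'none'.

Fragment 1: offset=17 len=4
Fragment 2: offset=0 len=4
Fragment 3: offset=21 len=1
Fragment 4: offset=8 len=4
Fragment 5: offset=12 len=5
Gaps: 4-7

Answer: 4-7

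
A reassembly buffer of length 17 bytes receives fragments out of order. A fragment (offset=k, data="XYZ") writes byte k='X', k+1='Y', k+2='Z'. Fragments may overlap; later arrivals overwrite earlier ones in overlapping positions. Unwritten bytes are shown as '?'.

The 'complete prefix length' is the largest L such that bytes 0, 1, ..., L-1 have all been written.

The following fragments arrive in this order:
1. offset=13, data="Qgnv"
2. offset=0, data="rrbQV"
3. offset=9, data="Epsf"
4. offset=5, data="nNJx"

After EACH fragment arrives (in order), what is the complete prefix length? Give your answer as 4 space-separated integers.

Answer: 0 5 5 17

Derivation:
Fragment 1: offset=13 data="Qgnv" -> buffer=?????????????Qgnv -> prefix_len=0
Fragment 2: offset=0 data="rrbQV" -> buffer=rrbQV????????Qgnv -> prefix_len=5
Fragment 3: offset=9 data="Epsf" -> buffer=rrbQV????EpsfQgnv -> prefix_len=5
Fragment 4: offset=5 data="nNJx" -> buffer=rrbQVnNJxEpsfQgnv -> prefix_len=17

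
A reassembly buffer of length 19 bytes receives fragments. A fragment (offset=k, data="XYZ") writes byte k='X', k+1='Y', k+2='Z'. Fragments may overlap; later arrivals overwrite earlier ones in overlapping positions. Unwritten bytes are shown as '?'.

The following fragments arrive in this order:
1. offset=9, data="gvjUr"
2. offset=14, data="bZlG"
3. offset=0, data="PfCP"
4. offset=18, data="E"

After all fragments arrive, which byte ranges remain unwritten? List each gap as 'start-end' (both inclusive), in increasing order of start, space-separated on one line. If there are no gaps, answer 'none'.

Fragment 1: offset=9 len=5
Fragment 2: offset=14 len=4
Fragment 3: offset=0 len=4
Fragment 4: offset=18 len=1
Gaps: 4-8

Answer: 4-8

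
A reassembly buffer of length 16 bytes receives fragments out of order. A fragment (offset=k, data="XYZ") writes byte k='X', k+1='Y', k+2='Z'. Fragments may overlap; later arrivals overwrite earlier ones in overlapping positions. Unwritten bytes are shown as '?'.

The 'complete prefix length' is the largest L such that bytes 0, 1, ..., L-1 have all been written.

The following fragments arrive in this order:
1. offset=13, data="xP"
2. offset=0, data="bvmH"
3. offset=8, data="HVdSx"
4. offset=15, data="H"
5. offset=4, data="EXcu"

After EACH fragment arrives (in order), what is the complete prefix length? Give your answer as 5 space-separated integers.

Answer: 0 4 4 4 16

Derivation:
Fragment 1: offset=13 data="xP" -> buffer=?????????????xP? -> prefix_len=0
Fragment 2: offset=0 data="bvmH" -> buffer=bvmH?????????xP? -> prefix_len=4
Fragment 3: offset=8 data="HVdSx" -> buffer=bvmH????HVdSxxP? -> prefix_len=4
Fragment 4: offset=15 data="H" -> buffer=bvmH????HVdSxxPH -> prefix_len=4
Fragment 5: offset=4 data="EXcu" -> buffer=bvmHEXcuHVdSxxPH -> prefix_len=16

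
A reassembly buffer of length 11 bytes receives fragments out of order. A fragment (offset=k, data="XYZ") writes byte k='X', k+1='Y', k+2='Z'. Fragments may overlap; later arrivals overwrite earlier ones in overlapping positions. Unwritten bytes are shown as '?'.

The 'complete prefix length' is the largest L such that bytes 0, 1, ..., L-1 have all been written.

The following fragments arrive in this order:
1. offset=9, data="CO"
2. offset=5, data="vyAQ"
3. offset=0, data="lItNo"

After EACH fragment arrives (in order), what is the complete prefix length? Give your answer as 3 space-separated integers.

Fragment 1: offset=9 data="CO" -> buffer=?????????CO -> prefix_len=0
Fragment 2: offset=5 data="vyAQ" -> buffer=?????vyAQCO -> prefix_len=0
Fragment 3: offset=0 data="lItNo" -> buffer=lItNovyAQCO -> prefix_len=11

Answer: 0 0 11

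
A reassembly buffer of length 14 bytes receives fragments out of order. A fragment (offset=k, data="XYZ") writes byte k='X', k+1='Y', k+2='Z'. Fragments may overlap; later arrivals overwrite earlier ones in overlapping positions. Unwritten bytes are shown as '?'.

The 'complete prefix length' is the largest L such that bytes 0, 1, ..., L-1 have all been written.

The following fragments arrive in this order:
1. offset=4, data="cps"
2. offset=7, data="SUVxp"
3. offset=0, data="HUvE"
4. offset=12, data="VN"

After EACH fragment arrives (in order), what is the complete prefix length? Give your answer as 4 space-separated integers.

Fragment 1: offset=4 data="cps" -> buffer=????cps??????? -> prefix_len=0
Fragment 2: offset=7 data="SUVxp" -> buffer=????cpsSUVxp?? -> prefix_len=0
Fragment 3: offset=0 data="HUvE" -> buffer=HUvEcpsSUVxp?? -> prefix_len=12
Fragment 4: offset=12 data="VN" -> buffer=HUvEcpsSUVxpVN -> prefix_len=14

Answer: 0 0 12 14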